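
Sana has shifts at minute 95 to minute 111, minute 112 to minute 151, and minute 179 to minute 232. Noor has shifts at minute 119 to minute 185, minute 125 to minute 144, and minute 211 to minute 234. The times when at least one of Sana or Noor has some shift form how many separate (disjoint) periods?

Merge the second list: minute 119 to minute 185, minute 211 to minute 234.
A ∪ B = minute 95 to minute 111, minute 112 to minute 234.
That is 2 disjoint pieces.

2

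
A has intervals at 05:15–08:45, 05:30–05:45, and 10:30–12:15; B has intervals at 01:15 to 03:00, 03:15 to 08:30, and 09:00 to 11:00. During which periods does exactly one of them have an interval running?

Merge the first list: 05:15–08:45, 10:30–12:15.
A but not B: 08:30–08:45, 11:00–12:15.
B but not A: 01:15–03:00, 03:15–05:15, 09:00–10:30.
Combining gives A △ B.

01:15–03:00, 03:15–05:15, 08:30–08:45, 09:00–10:30, 11:00–12:15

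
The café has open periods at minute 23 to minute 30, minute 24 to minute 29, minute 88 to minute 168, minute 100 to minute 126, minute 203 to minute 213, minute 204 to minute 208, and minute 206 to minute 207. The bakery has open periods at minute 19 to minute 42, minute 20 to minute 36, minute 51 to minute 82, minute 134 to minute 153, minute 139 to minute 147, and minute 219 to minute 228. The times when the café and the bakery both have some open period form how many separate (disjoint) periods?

First set merges to minute 23 to minute 30, minute 88 to minute 168, minute 203 to minute 213.
Second set merges to minute 19 to minute 42, minute 51 to minute 82, minute 134 to minute 153, minute 219 to minute 228.
A ∩ B = minute 23 to minute 30, minute 134 to minute 153.
That is 2 disjoint pieces.

2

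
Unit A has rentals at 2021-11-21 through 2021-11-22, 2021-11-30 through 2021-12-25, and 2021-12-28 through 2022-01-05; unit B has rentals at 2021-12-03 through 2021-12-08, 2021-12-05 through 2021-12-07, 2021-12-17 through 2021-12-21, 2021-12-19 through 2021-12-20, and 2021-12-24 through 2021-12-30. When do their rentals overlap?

2021-12-03 through 2021-12-08, 2021-12-17 through 2021-12-21, 2021-12-24 through 2021-12-25, 2021-12-28 through 2021-12-30

Merge the second list: 2021-12-03 through 2021-12-08, 2021-12-17 through 2021-12-21, 2021-12-24 through 2021-12-30.
2021-11-21 through 2021-11-22 falls entirely outside B.
2021-11-30 through 2021-12-25 overlaps B on 2021-12-03 through 2021-12-08, 2021-12-17 through 2021-12-21, 2021-12-24 through 2021-12-25.
2021-12-28 through 2022-01-05 overlaps B on 2021-12-28 through 2021-12-30.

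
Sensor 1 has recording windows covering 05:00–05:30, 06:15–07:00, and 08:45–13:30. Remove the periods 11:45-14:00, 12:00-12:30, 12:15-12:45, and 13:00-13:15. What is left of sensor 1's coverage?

Merge the second list: 11:45–14:00.
05:00–05:30: no B overlap → unchanged.
06:15–07:00: no B overlap → unchanged.
08:45–13:30 minus B → 08:45–11:45.

05:00–05:30, 06:15–07:00, 08:45–11:45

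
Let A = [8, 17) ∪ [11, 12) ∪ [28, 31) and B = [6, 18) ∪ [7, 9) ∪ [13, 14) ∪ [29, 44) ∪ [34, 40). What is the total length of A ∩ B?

11

First set merges to [8, 17), [28, 31).
Second set merges to [6, 18), [29, 44).
A ∩ B = [8, 17), [29, 31).
Total: 9 + 2 = 11.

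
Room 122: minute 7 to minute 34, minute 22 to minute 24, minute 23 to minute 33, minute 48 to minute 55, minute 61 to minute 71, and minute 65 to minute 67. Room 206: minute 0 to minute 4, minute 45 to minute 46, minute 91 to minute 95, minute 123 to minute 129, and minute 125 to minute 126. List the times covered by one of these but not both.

First set merges to minute 7 to minute 34, minute 48 to minute 55, minute 61 to minute 71.
Second set merges to minute 0 to minute 4, minute 45 to minute 46, minute 91 to minute 95, minute 123 to minute 129.
A but not B: minute 7 to minute 34, minute 48 to minute 55, minute 61 to minute 71.
B but not A: minute 0 to minute 4, minute 45 to minute 46, minute 91 to minute 95, minute 123 to minute 129.
Combining gives A △ B.

minute 0 to minute 4, minute 7 to minute 34, minute 45 to minute 46, minute 48 to minute 55, minute 61 to minute 71, minute 91 to minute 95, minute 123 to minute 129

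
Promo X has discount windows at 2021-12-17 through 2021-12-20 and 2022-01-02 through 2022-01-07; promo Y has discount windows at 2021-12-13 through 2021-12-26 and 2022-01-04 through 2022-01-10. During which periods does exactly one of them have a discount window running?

Only in the first: 2022-01-02 through 2022-01-03.
Only in the second: 2021-12-13 through 2021-12-16, 2021-12-21 through 2021-12-26, 2022-01-08 through 2022-01-10.
Together these are the periods covered by exactly one.

2021-12-13 through 2021-12-16, 2021-12-21 through 2021-12-26, 2022-01-02 through 2022-01-03, 2022-01-08 through 2022-01-10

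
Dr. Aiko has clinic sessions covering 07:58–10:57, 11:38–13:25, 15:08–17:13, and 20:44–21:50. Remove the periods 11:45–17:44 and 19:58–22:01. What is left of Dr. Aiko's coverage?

07:58-10:57, 11:38-11:45

07:58-10:57: no B overlap → unchanged.
11:38-13:25 minus B → 11:38-11:45.
15:08-17:13: fully covered by B → removed.
20:44-21:50: fully covered by B → removed.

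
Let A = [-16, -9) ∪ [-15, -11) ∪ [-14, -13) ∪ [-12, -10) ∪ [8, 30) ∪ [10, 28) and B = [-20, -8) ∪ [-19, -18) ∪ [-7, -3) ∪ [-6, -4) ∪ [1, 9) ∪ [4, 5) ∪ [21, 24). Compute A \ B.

First set merges to [-16, -9), [8, 30).
Second set merges to [-20, -8), [-7, -3), [1, 9), [21, 24).
[-16, -9) lies entirely inside B → drops out.
[8, 30) with B removed leaves [9, 21), [24, 30).

[9, 21) ∪ [24, 30)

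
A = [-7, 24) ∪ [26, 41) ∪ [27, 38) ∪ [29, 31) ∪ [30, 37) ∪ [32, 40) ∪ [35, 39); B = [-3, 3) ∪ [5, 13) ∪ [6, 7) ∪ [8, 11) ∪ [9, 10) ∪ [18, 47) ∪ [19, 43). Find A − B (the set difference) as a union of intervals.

[-7, -3) ∪ [3, 5) ∪ [13, 18)

Merge the first list: [-7, 24), [26, 41).
Merge the second list: [-3, 3), [5, 13), [18, 47).
[-7, 24) \ B = [-7, -3), [3, 5), [13, 18).
[26, 41): entirely removed.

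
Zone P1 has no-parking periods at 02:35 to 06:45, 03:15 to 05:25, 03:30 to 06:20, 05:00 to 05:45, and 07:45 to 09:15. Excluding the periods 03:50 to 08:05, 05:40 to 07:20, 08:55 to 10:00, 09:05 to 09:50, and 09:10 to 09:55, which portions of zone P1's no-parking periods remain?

02:35–03:50, 08:05–08:55

A, merged: 02:35–06:45, 07:45–09:15.
B, merged: 03:50–08:05, 08:55–10:00.
02:35–06:45 with B removed leaves 02:35–03:50.
07:45–09:15 with B removed leaves 08:05–08:55.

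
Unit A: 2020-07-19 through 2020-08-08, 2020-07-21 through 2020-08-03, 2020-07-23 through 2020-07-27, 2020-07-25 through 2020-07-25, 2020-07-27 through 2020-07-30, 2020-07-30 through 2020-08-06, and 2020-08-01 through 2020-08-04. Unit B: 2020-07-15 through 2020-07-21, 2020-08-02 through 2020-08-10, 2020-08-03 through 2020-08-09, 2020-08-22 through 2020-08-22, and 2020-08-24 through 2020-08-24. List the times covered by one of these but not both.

Merge the first list: 2020-07-19 through 2020-08-08.
Merge the second list: 2020-07-15 through 2020-07-21, 2020-08-02 through 2020-08-10, 2020-08-22 through 2020-08-22, 2020-08-24 through 2020-08-24.
A but not B: 2020-07-22 through 2020-08-01.
B but not A: 2020-07-15 through 2020-07-18, 2020-08-09 through 2020-08-10, 2020-08-22 through 2020-08-22, 2020-08-24 through 2020-08-24.
Combining gives A △ B.

2020-07-15 through 2020-07-18, 2020-07-22 through 2020-08-01, 2020-08-09 through 2020-08-10, 2020-08-22 through 2020-08-22, 2020-08-24 through 2020-08-24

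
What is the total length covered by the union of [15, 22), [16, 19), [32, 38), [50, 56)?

19

Merged: [15, 22), [32, 38), [50, 56).
Lengths: 7 + 6 + 6 = 19.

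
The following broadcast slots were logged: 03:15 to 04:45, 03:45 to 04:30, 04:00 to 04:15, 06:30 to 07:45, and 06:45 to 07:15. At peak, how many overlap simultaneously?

3

Walk the sorted start/end points keeping a running depth.
The depth first hits 3 at 04:00.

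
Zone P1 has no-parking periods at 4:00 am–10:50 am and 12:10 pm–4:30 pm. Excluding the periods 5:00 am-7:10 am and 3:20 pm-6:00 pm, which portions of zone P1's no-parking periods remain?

4:00 am–10:50 am with B removed leaves 4:00 am–5:00 am, 7:10 am–10:50 am.
12:10 pm–4:30 pm with B removed leaves 12:10 pm–3:20 pm.

4:00 am–5:00 am, 7:10 am–10:50 am, 12:10 pm–3:20 pm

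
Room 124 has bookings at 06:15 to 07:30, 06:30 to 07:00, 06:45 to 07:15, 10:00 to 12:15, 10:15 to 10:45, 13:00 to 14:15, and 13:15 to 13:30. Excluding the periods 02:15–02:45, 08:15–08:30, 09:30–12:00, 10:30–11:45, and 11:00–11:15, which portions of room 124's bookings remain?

06:15-07:30, 12:00-12:15, 13:00-14:15

Merge the first list: 06:15-07:30, 10:00-12:15, 13:00-14:15.
Merge the second list: 02:15-02:45, 08:15-08:30, 09:30-12:00.
06:15-07:30: nothing removed.
10:00-12:15 \ B = 12:00-12:15.
13:00-14:15: nothing removed.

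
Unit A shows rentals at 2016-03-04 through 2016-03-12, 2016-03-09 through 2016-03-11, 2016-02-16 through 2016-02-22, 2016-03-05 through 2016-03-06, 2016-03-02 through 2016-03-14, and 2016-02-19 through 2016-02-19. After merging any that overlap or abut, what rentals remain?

Sort by start: 2016-02-16 through 2016-02-22, 2016-02-19 through 2016-02-19, 2016-03-02 through 2016-03-14, 2016-03-04 through 2016-03-12, 2016-03-05 through 2016-03-06, 2016-03-09 through 2016-03-11.
2016-02-19 through 2016-02-19 overlaps/touches 2016-02-16 through 2016-02-22 → extend to 2016-02-16 through 2016-02-22.
2016-03-02 through 2016-03-14 is disjoint → start new block.
2016-03-04 through 2016-03-12 overlaps/touches 2016-03-02 through 2016-03-14 → extend to 2016-03-02 through 2016-03-14.
2016-03-05 through 2016-03-06 overlaps/touches 2016-03-02 through 2016-03-14 → extend to 2016-03-02 through 2016-03-14.
2016-03-09 through 2016-03-11 overlaps/touches 2016-03-02 through 2016-03-14 → extend to 2016-03-02 through 2016-03-14.

2016-02-16 through 2016-02-22, 2016-03-02 through 2016-03-14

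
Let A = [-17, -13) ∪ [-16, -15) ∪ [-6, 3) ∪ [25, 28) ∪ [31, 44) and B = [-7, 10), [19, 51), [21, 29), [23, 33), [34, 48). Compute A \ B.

[-17, -13)

First set merges to [-17, -13), [-6, 3), [25, 28), [31, 44).
Second set merges to [-7, 10), [19, 51).
[-17, -13): no B overlap → unchanged.
[-6, 3): fully covered by B → removed.
[25, 28): fully covered by B → removed.
[31, 44): fully covered by B → removed.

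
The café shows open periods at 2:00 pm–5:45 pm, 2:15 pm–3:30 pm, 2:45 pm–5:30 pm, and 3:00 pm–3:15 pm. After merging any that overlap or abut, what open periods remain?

2:15 pm–3:30 pm overlaps/touches 2:00 pm–5:45 pm → extend to 2:00 pm–5:45 pm.
2:45 pm–5:30 pm overlaps/touches 2:00 pm–5:45 pm → extend to 2:00 pm–5:45 pm.
3:00 pm–3:15 pm overlaps/touches 2:00 pm–5:45 pm → extend to 2:00 pm–5:45 pm.

2:00 pm–5:45 pm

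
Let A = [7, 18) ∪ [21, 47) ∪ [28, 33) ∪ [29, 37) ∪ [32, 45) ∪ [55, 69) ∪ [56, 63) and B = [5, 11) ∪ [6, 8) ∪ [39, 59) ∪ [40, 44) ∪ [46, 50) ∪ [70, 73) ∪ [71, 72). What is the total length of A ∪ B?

First set merges to [7, 18), [21, 47), [55, 69).
Second set merges to [5, 11), [39, 59), [70, 73).
A ∪ B = [5, 18), [21, 69), [70, 73).
Total: 13 + 48 + 3 = 64.

64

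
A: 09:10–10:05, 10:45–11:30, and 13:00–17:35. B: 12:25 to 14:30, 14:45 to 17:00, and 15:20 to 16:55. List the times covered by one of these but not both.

09:10-10:05, 10:45-11:30, 12:25-13:00, 14:30-14:45, 17:00-17:35

Merge the second list: 12:25-14:30, 14:45-17:00.
A but not B: 09:10-10:05, 10:45-11:30, 14:30-14:45, 17:00-17:35.
B but not A: 12:25-13:00.
Combining gives A △ B.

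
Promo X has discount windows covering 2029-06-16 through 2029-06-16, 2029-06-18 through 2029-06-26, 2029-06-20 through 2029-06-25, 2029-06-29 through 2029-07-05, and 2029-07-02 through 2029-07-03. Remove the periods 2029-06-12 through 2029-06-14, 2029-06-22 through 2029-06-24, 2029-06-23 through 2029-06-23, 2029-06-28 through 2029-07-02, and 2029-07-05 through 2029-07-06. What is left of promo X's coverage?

Merge the first list: 2029-06-16 through 2029-06-16, 2029-06-18 through 2029-06-26, 2029-06-29 through 2029-07-05.
Merge the second list: 2029-06-12 through 2029-06-14, 2029-06-22 through 2029-06-24, 2029-06-28 through 2029-07-02, 2029-07-05 through 2029-07-06.
2029-06-16 through 2029-06-16: nothing removed.
2029-06-18 through 2029-06-26 \ B = 2029-06-18 through 2029-06-21, 2029-06-25 through 2029-06-26.
2029-06-29 through 2029-07-05 \ B = 2029-07-03 through 2029-07-04.

2029-06-16 through 2029-06-16, 2029-06-18 through 2029-06-21, 2029-06-25 through 2029-06-26, 2029-07-03 through 2029-07-04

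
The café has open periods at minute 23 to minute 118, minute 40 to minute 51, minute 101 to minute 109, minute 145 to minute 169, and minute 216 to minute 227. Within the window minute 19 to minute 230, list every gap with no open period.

minute 19 to minute 23, minute 118 to minute 145, minute 169 to minute 216, minute 227 to minute 230

Covered (merged): minute 23 to minute 118, minute 145 to minute 169, minute 216 to minute 227.
Uncovered inside minute 19 to minute 230: minute 19 to minute 23, minute 118 to minute 145, minute 169 to minute 216, minute 227 to minute 230.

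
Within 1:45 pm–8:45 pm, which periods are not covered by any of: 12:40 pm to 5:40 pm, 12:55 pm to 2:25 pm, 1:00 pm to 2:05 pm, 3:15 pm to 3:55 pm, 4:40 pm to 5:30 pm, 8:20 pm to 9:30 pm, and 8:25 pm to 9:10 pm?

The merged coverage is 12:40 pm-5:40 pm, 8:20 pm-9:30 pm.
Complement within 1:45 pm-8:45 pm: 5:40 pm-8:20 pm.

5:40 pm-8:20 pm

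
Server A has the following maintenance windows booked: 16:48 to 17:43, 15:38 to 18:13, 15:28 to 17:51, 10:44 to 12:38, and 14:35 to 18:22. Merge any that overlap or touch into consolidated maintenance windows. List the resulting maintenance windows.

10:44-12:38, 14:35-18:22

Sort by start: 10:44-12:38, 14:35-18:22, 15:28-17:51, 15:38-18:13, 16:48-17:43.
14:35-18:22 is disjoint → start new block.
15:28-17:51 overlaps/touches 14:35-18:22 → extend to 14:35-18:22.
15:38-18:13 overlaps/touches 14:35-18:22 → extend to 14:35-18:22.
16:48-17:43 overlaps/touches 14:35-18:22 → extend to 14:35-18:22.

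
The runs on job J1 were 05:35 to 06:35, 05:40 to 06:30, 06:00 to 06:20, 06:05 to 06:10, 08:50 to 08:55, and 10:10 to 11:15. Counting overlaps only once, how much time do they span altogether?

Merged: 05:35–06:35, 08:50–08:55, 10:10–11:15.
Lengths: 1 h + 5 min + 1 h 5 min = 2 h 10 min.

2 h 10 min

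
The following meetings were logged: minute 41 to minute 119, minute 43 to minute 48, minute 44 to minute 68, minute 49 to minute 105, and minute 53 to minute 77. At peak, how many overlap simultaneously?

4

At minute 53, 4 of the intervals are simultaneously active.
No point has more.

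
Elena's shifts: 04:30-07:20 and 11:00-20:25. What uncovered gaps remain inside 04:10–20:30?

04:10–04:30, 07:20–11:00, 20:25–20:30

The merged coverage is 04:30–07:20, 11:00–20:25.
Gaps within 04:10–20:30: 04:10–04:30, 07:20–11:00, 20:25–20:30.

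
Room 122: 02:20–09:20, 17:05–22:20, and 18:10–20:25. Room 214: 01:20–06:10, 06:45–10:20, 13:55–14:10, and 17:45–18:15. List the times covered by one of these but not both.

First set merges to 02:20–09:20, 17:05–22:20.
Only in the first: 06:10–06:45, 17:05–17:45, 18:15–22:20.
Only in the second: 01:20–02:20, 09:20–10:20, 13:55–14:10.
Together these are the periods covered by exactly one.

01:20–02:20, 06:10–06:45, 09:20–10:20, 13:55–14:10, 17:05–17:45, 18:15–22:20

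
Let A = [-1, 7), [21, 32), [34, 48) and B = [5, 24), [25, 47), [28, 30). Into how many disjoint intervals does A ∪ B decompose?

1

Second set merges to [5, 24), [25, 47).
A ∪ B = [-1, 48).
That is 1 disjoint piece.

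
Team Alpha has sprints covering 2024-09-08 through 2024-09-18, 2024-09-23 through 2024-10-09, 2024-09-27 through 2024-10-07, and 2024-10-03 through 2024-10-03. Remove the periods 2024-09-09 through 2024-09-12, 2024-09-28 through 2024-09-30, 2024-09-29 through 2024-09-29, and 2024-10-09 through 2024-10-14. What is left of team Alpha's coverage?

Merge the first list: 2024-09-08 through 2024-09-18, 2024-09-23 through 2024-10-09.
Merge the second list: 2024-09-09 through 2024-09-12, 2024-09-28 through 2024-09-30, 2024-10-09 through 2024-10-14.
2024-09-08 through 2024-09-18 with B removed leaves 2024-09-08 through 2024-09-08, 2024-09-13 through 2024-09-18.
2024-09-23 through 2024-10-09 with B removed leaves 2024-09-23 through 2024-09-27, 2024-10-01 through 2024-10-08.

2024-09-08 through 2024-09-08, 2024-09-13 through 2024-09-18, 2024-09-23 through 2024-09-27, 2024-10-01 through 2024-10-08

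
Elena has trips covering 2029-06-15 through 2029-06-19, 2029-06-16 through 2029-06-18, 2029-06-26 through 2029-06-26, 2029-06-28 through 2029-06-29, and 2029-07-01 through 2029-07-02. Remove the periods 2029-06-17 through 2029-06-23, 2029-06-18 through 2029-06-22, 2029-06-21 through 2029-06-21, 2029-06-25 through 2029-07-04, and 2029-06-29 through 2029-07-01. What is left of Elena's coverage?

2029-06-15 through 2029-06-16

First set merges to 2029-06-15 through 2029-06-19, 2029-06-26 through 2029-06-26, 2029-06-28 through 2029-06-29, 2029-07-01 through 2029-07-02.
Second set merges to 2029-06-17 through 2029-06-23, 2029-06-25 through 2029-07-04.
2029-06-15 through 2029-06-19 minus B → 2029-06-15 through 2029-06-16.
2029-06-26 through 2029-06-26: fully covered by B → removed.
2029-06-28 through 2029-06-29: fully covered by B → removed.
2029-07-01 through 2029-07-02: fully covered by B → removed.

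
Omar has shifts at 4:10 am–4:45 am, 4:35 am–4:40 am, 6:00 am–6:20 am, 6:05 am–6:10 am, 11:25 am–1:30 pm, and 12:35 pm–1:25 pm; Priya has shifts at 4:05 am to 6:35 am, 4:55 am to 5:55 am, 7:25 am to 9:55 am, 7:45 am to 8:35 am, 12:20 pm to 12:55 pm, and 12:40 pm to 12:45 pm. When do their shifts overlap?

Merge the first list: 4:10 am–4:45 am, 6:00 am–6:20 am, 11:25 am–1:30 pm.
Merge the second list: 4:05 am–6:35 am, 7:25 am–9:55 am, 12:20 pm–12:55 pm.
4:10 am–4:45 am ∩ B → 4:10 am–4:45 am.
6:00 am–6:20 am ∩ B → 6:00 am–6:20 am.
11:25 am–1:30 pm ∩ B → 12:20 pm–12:55 pm.

4:10 am–4:45 am, 6:00 am–6:20 am, 12:20 pm–12:55 pm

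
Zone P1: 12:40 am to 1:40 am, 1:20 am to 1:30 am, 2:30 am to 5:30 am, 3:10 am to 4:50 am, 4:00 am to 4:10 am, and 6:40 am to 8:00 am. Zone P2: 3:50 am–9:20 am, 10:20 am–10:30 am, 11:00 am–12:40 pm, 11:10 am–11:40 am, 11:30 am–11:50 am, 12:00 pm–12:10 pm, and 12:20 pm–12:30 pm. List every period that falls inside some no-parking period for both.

Merge the first list: 12:40 am-1:40 am, 2:30 am-5:30 am, 6:40 am-8:00 am.
Merge the second list: 3:50 am-9:20 am, 10:20 am-10:30 am, 11:00 am-12:40 pm.
12:40 am-1:40 am falls entirely outside B.
2:30 am-5:30 am overlaps B on 3:50 am-5:30 am.
6:40 am-8:00 am overlaps B on 6:40 am-8:00 am.

3:50 am-5:30 am, 6:40 am-8:00 am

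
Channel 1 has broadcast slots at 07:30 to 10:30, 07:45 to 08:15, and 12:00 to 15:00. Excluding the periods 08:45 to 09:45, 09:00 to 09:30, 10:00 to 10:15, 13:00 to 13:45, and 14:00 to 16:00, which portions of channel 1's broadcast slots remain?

07:30-08:45, 09:45-10:00, 10:15-10:30, 12:00-13:00, 13:45-14:00

First set merges to 07:30-10:30, 12:00-15:00.
Second set merges to 08:45-09:45, 10:00-10:15, 13:00-13:45, 14:00-16:00.
07:30-10:30 \ B = 07:30-08:45, 09:45-10:00, 10:15-10:30.
12:00-15:00 \ B = 12:00-13:00, 13:45-14:00.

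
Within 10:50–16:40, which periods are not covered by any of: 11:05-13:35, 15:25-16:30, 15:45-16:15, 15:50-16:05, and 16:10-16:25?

10:50–11:05, 13:35–15:25, 16:30–16:40

After merging, the occupied span is 11:05–13:35, 15:25–16:30.
Gaps within 10:50–16:40: 10:50–11:05, 13:35–15:25, 16:30–16:40.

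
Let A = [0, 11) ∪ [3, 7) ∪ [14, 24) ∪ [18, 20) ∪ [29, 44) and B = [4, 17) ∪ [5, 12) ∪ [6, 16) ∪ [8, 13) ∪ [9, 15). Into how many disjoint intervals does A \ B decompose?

3

A, merged: [0, 11), [14, 24), [29, 44).
B, merged: [4, 17).
A \ B = [0, 4), [17, 24), [29, 44).
That is 3 disjoint pieces.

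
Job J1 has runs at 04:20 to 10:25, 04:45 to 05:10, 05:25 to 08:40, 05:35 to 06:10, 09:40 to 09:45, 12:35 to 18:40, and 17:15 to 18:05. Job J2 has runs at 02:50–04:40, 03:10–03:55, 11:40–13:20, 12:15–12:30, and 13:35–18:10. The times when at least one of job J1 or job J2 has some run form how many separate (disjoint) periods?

First set merges to 04:20-10:25, 12:35-18:40.
Second set merges to 02:50-04:40, 11:40-13:20, 13:35-18:10.
A ∪ B = 02:50-10:25, 11:40-18:40.
That is 2 disjoint pieces.

2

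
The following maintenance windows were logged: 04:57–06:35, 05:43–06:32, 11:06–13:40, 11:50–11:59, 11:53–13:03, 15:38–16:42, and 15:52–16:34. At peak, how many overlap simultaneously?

3

At 11:53, 3 of the intervals are simultaneously active.
No point has more.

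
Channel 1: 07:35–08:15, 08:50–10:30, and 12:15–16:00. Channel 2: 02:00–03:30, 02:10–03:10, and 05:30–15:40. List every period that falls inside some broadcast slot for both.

B, merged: 02:00–03:30, 05:30–15:40.
07:35–08:15 ∩ B → 07:35–08:15.
08:50–10:30 ∩ B → 08:50–10:30.
12:15–16:00 ∩ B → 12:15–15:40.

07:35–08:15, 08:50–10:30, 12:15–15:40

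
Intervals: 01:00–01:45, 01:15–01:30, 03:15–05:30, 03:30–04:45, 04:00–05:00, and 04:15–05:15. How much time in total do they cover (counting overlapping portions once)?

3 h

Merged: 01:00–01:45, 03:15–05:30.
Lengths: 45 min + 2 h 15 min = 3 h.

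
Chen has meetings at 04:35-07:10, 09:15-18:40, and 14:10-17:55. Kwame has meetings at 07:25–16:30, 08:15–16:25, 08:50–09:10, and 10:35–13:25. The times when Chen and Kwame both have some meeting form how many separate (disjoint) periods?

1

Merge the first list: 04:35–07:10, 09:15–18:40.
Merge the second list: 07:25–16:30.
A ∩ B = 09:15–16:30.
That is 1 disjoint piece.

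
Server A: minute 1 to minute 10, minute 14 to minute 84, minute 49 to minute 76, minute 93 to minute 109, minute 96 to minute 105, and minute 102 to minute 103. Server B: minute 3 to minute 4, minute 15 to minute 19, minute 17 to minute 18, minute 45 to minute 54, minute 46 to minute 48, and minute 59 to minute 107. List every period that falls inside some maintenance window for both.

minute 3 to minute 4, minute 15 to minute 19, minute 45 to minute 54, minute 59 to minute 84, minute 93 to minute 107

Merge the first list: minute 1 to minute 10, minute 14 to minute 84, minute 93 to minute 109.
Merge the second list: minute 3 to minute 4, minute 15 to minute 19, minute 45 to minute 54, minute 59 to minute 107.
minute 1 to minute 10 ∩ B → minute 3 to minute 4.
minute 14 to minute 84 ∩ B → minute 15 to minute 19, minute 45 to minute 54, minute 59 to minute 84.
minute 93 to minute 109 ∩ B → minute 93 to minute 107.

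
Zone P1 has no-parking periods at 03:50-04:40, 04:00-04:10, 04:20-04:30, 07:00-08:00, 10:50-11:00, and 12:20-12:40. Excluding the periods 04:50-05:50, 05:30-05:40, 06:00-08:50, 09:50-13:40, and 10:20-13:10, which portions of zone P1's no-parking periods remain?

03:50–04:40

Merge the first list: 03:50–04:40, 07:00–08:00, 10:50–11:00, 12:20–12:40.
Merge the second list: 04:50–05:50, 06:00–08:50, 09:50–13:40.
03:50–04:40 is untouched.
07:00–08:00 lies entirely inside B → drops out.
10:50–11:00 lies entirely inside B → drops out.
12:20–12:40 lies entirely inside B → drops out.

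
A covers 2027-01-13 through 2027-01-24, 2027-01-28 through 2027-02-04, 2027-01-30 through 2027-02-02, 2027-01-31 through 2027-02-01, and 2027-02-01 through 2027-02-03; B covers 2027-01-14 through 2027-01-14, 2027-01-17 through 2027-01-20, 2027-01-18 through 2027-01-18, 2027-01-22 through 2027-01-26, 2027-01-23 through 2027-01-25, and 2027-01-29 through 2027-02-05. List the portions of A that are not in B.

Merge the first list: 2027-01-13 through 2027-01-24, 2027-01-28 through 2027-02-04.
Merge the second list: 2027-01-14 through 2027-01-14, 2027-01-17 through 2027-01-20, 2027-01-22 through 2027-01-26, 2027-01-29 through 2027-02-05.
2027-01-13 through 2027-01-24 with B removed leaves 2027-01-13 through 2027-01-13, 2027-01-15 through 2027-01-16, 2027-01-21 through 2027-01-21.
2027-01-28 through 2027-02-04 with B removed leaves 2027-01-28 through 2027-01-28.

2027-01-13 through 2027-01-13, 2027-01-15 through 2027-01-16, 2027-01-21 through 2027-01-21, 2027-01-28 through 2027-01-28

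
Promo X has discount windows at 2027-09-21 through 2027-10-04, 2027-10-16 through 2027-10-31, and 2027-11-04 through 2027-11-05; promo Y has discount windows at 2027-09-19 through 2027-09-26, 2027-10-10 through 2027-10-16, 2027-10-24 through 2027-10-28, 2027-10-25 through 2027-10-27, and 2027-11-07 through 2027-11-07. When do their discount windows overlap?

2027-09-21 through 2027-09-26, 2027-10-16 through 2027-10-16, 2027-10-24 through 2027-10-28

Second set merges to 2027-09-19 through 2027-09-26, 2027-10-10 through 2027-10-16, 2027-10-24 through 2027-10-28, 2027-11-07 through 2027-11-07.
2027-09-21 through 2027-10-04 ∩ B → 2027-09-21 through 2027-09-26.
2027-10-16 through 2027-10-31 ∩ B → 2027-10-16 through 2027-10-16, 2027-10-24 through 2027-10-28.
2027-11-04 through 2027-11-05 meets no B interval.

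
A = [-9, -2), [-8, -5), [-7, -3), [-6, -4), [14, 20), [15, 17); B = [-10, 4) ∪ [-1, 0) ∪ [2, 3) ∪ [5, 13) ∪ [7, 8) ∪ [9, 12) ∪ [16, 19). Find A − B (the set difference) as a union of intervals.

First set merges to [-9, -2), [14, 20).
Second set merges to [-10, 4), [5, 13), [16, 19).
[-9, -2): entirely removed.
[14, 20) \ B = [14, 16), [19, 20).

[14, 16) ∪ [19, 20)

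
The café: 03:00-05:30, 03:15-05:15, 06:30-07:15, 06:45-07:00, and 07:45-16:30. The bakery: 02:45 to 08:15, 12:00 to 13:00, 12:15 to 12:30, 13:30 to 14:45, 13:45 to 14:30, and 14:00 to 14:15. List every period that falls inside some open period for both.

03:00-05:30, 06:30-07:15, 07:45-08:15, 12:00-13:00, 13:30-14:45

A, merged: 03:00-05:30, 06:30-07:15, 07:45-16:30.
B, merged: 02:45-08:15, 12:00-13:00, 13:30-14:45.
03:00-05:30 ∩ B → 03:00-05:30.
06:30-07:15 ∩ B → 06:30-07:15.
07:45-16:30 ∩ B → 07:45-08:15, 12:00-13:00, 13:30-14:45.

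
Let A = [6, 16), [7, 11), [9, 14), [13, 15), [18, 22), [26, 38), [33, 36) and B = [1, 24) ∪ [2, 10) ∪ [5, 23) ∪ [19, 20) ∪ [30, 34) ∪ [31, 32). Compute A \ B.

A, merged: [6, 16), [18, 22), [26, 38).
B, merged: [1, 24), [30, 34).
[6, 16): fully covered by B → removed.
[18, 22): fully covered by B → removed.
[26, 38) minus B → [26, 30), [34, 38).

[26, 30) ∪ [34, 38)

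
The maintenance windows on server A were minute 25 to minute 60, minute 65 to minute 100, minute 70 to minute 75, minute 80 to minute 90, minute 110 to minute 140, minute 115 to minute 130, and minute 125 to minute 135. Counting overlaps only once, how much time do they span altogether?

100 minutes

Merged: minute 25 to minute 60, minute 65 to minute 100, minute 110 to minute 140.
Lengths: 35 minutes + 35 minutes + 30 minutes = 100 minutes.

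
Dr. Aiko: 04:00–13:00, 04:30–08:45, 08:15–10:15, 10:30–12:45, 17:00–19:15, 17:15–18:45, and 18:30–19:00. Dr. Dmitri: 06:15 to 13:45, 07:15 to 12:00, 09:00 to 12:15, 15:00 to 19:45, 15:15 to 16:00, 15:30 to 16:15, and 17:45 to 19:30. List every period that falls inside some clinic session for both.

First set merges to 04:00-13:00, 17:00-19:15.
Second set merges to 06:15-13:45, 15:00-19:45.
04:00-13:00 meets the second set on 06:15-13:00.
17:00-19:15 meets the second set on 17:00-19:15.

06:15-13:00, 17:00-19:15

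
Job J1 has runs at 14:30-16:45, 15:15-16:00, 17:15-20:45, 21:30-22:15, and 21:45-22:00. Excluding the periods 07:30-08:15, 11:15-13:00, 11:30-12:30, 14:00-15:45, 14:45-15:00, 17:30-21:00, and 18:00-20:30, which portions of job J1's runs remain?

A, merged: 14:30-16:45, 17:15-20:45, 21:30-22:15.
B, merged: 07:30-08:15, 11:15-13:00, 14:00-15:45, 17:30-21:00.
14:30-16:45 minus B → 15:45-16:45.
17:15-20:45 minus B → 17:15-17:30.
21:30-22:15: no B overlap → unchanged.

15:45-16:45, 17:15-17:30, 21:30-22:15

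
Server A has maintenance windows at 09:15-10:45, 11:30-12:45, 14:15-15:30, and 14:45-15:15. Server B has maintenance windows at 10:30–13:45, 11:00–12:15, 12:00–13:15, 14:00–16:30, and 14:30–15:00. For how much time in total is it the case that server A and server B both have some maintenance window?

First set merges to 09:15–10:45, 11:30–12:45, 14:15–15:30.
Second set merges to 10:30–13:45, 14:00–16:30.
A ∩ B = 10:30–10:45, 11:30–12:45, 14:15–15:30.
Total: 15 min + 1 h 15 min + 1 h 15 min = 2 h 45 min.

2 h 45 min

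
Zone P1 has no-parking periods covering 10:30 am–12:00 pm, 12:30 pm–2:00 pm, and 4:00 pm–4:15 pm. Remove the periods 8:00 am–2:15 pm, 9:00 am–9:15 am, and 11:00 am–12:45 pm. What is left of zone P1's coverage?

B, merged: 8:00 am-2:15 pm.
10:30 am-12:00 pm: entirely removed.
12:30 pm-2:00 pm: entirely removed.
4:00 pm-4:15 pm: nothing removed.

4:00 pm-4:15 pm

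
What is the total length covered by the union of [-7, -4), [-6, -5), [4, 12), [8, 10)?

11

Merged: [-7, -4), [4, 12).
Lengths: 3 + 8 = 11.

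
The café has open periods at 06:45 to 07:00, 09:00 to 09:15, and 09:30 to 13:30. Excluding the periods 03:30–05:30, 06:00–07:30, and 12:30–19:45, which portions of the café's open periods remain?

09:00–09:15, 09:30–12:30

06:45–07:00: entirely removed.
09:00–09:15: nothing removed.
09:30–13:30 \ B = 09:30–12:30.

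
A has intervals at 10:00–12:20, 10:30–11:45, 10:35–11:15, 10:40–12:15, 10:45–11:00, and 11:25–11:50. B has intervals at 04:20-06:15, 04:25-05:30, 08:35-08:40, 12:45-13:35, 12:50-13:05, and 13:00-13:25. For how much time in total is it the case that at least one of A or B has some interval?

A, merged: 10:00–12:20.
B, merged: 04:20–06:15, 08:35–08:40, 12:45–13:35.
A ∪ B = 04:20–06:15, 08:35–08:40, 10:00–12:20, 12:45–13:35.
Total: 1 h 55 min + 5 min + 2 h 20 min + 50 min = 5 h 10 min.

5 h 10 min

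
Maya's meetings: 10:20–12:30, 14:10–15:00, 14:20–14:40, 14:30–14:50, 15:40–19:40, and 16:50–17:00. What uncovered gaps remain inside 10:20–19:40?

12:30–14:10, 15:00–15:40

After merging, the occupied span is 10:20–12:30, 14:10–15:00, 15:40–19:40.
Complement within 10:20–19:40: 12:30–14:10, 15:00–15:40.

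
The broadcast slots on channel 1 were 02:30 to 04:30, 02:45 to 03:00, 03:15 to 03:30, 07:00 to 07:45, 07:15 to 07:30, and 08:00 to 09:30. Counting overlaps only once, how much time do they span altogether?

4 h 15 min

Merged: 02:30–04:30, 07:00–07:45, 08:00–09:30.
Lengths: 2 h + 45 min + 1 h 30 min = 4 h 15 min.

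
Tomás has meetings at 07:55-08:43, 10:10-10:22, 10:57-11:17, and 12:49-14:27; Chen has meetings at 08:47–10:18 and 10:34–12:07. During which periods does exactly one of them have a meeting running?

A \ B = 07:55–08:43, 10:18–10:22, 12:49–14:27.
B \ A = 08:47–10:10, 10:34–10:57, 11:17–12:07.
Union of the two gives the symmetric difference.

07:55–08:43, 08:47–10:10, 10:18–10:22, 10:34–10:57, 11:17–12:07, 12:49–14:27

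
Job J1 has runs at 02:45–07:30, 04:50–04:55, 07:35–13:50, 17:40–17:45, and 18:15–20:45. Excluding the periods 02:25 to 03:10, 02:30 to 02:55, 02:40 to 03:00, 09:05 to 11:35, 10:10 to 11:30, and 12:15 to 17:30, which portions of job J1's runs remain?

03:10–07:30, 07:35–09:05, 11:35–12:15, 17:40–17:45, 18:15–20:45

Merge the first list: 02:45–07:30, 07:35–13:50, 17:40–17:45, 18:15–20:45.
Merge the second list: 02:25–03:10, 09:05–11:35, 12:15–17:30.
02:45–07:30 \ B = 03:10–07:30.
07:35–13:50 \ B = 07:35–09:05, 11:35–12:15.
17:40–17:45: nothing removed.
18:15–20:45: nothing removed.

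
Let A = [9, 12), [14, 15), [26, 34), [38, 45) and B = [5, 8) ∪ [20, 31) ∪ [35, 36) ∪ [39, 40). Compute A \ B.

[9, 12) is untouched.
[14, 15) is untouched.
[26, 34) with B removed leaves [31, 34).
[38, 45) with B removed leaves [38, 39), [40, 45).

[9, 12) ∪ [14, 15) ∪ [31, 34) ∪ [38, 39) ∪ [40, 45)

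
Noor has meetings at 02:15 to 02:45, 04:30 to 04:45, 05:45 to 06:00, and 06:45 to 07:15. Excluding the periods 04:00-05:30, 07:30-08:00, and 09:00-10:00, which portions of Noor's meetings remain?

02:15–02:45: no B overlap → unchanged.
04:30–04:45: fully covered by B → removed.
05:45–06:00: no B overlap → unchanged.
06:45–07:15: no B overlap → unchanged.

02:15–02:45, 05:45–06:00, 06:45–07:15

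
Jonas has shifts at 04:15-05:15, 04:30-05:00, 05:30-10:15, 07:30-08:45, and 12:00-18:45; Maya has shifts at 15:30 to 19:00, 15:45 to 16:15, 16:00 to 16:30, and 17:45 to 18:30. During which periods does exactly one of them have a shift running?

First set merges to 04:15-05:15, 05:30-10:15, 12:00-18:45.
Second set merges to 15:30-19:00.
A \ B = 04:15-05:15, 05:30-10:15, 12:00-15:30.
B \ A = 18:45-19:00.
Union of the two gives the symmetric difference.

04:15-05:15, 05:30-10:15, 12:00-15:30, 18:45-19:00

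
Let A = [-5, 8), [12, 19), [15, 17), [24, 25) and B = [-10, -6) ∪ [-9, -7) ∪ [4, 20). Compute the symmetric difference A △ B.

[-10, -6) ∪ [-5, 4) ∪ [8, 12) ∪ [19, 20) ∪ [24, 25)

First set merges to [-5, 8), [12, 19), [24, 25).
Second set merges to [-10, -6), [4, 20).
A but not B: [-5, 4), [24, 25).
B but not A: [-10, -6), [8, 12), [19, 20).
Combining gives A △ B.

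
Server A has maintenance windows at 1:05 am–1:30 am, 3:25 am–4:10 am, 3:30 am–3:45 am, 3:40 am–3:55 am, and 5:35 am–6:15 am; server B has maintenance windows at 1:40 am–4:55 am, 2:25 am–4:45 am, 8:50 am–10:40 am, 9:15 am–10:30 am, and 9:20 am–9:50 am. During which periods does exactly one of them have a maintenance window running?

1:05 am–1:30 am, 1:40 am–3:25 am, 4:10 am–4:55 am, 5:35 am–6:15 am, 8:50 am–10:40 am

First set merges to 1:05 am–1:30 am, 3:25 am–4:10 am, 5:35 am–6:15 am.
Second set merges to 1:40 am–4:55 am, 8:50 am–10:40 am.
A \ B = 1:05 am–1:30 am, 5:35 am–6:15 am.
B \ A = 1:40 am–3:25 am, 4:10 am–4:55 am, 8:50 am–10:40 am.
Union of the two gives the symmetric difference.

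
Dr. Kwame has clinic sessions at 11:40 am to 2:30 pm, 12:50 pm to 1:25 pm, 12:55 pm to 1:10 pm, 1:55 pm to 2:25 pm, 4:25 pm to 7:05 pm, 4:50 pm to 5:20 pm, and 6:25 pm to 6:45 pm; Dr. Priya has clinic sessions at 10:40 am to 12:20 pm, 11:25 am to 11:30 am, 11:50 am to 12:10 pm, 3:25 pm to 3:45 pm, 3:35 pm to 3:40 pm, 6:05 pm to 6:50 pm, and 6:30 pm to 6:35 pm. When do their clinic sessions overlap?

11:40 am-12:20 pm, 6:05 pm-6:50 pm

Merge the first list: 11:40 am-2:30 pm, 4:25 pm-7:05 pm.
Merge the second list: 10:40 am-12:20 pm, 3:25 pm-3:45 pm, 6:05 pm-6:50 pm.
11:40 am-2:30 pm meets the second set on 11:40 am-12:20 pm.
4:25 pm-7:05 pm meets the second set on 6:05 pm-6:50 pm.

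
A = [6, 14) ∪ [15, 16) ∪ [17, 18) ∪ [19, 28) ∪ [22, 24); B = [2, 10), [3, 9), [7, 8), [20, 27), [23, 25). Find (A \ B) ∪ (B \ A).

[2, 6) ∪ [10, 14) ∪ [15, 16) ∪ [17, 18) ∪ [19, 20) ∪ [27, 28)

A, merged: [6, 14), [15, 16), [17, 18), [19, 28).
B, merged: [2, 10), [20, 27).
Only in the first: [10, 14), [15, 16), [17, 18), [19, 20), [27, 28).
Only in the second: [2, 6).
Together these are the periods covered by exactly one.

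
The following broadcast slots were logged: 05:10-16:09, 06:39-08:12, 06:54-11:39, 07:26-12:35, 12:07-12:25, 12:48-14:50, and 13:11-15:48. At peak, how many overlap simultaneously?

4

At 07:26, 4 of the intervals are simultaneously active.
No point has more.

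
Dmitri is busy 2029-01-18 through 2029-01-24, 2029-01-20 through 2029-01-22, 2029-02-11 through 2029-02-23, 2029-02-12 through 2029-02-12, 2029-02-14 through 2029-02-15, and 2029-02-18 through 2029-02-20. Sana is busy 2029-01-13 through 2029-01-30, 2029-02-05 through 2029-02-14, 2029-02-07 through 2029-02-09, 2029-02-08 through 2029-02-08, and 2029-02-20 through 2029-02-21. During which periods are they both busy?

2029-01-18 through 2029-01-24, 2029-02-11 through 2029-02-14, 2029-02-20 through 2029-02-21

A, merged: 2029-01-18 through 2029-01-24, 2029-02-11 through 2029-02-23.
B, merged: 2029-01-13 through 2029-01-30, 2029-02-05 through 2029-02-14, 2029-02-20 through 2029-02-21.
2029-01-18 through 2029-01-24 meets the second set on 2029-01-18 through 2029-01-24.
2029-02-11 through 2029-02-23 meets the second set on 2029-02-11 through 2029-02-14, 2029-02-20 through 2029-02-21.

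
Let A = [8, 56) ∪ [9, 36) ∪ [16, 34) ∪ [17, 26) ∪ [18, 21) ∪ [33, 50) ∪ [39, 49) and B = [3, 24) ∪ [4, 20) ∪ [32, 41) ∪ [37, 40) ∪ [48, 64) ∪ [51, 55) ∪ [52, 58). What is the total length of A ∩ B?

A, merged: [8, 56).
B, merged: [3, 24), [32, 41), [48, 64).
A ∩ B = [8, 24), [32, 41), [48, 56).
Total: 16 + 9 + 8 = 33.

33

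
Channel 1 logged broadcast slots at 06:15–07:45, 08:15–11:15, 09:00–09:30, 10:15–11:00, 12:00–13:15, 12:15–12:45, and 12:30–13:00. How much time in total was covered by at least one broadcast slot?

5 h 45 min

Merged: 06:15–07:45, 08:15–11:15, 12:00–13:15.
Lengths: 1 h 30 min + 3 h + 1 h 15 min = 5 h 45 min.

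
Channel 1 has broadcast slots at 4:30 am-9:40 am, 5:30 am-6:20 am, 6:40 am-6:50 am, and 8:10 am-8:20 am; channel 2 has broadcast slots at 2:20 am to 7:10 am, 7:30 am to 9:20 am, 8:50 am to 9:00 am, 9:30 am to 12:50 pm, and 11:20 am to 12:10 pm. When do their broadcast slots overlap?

A, merged: 4:30 am–9:40 am.
B, merged: 2:20 am–7:10 am, 7:30 am–9:20 am, 9:30 am–12:50 pm.
4:30 am–9:40 am meets the second set on 4:30 am–7:10 am, 7:30 am–9:20 am, 9:30 am–9:40 am.

4:30 am–7:10 am, 7:30 am–9:20 am, 9:30 am–9:40 am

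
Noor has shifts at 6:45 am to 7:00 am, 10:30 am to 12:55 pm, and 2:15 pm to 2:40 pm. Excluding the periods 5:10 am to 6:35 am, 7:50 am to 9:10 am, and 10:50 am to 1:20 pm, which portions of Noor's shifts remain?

6:45 am–7:00 am, 10:30 am–10:50 am, 2:15 pm–2:40 pm

6:45 am–7:00 am: no B overlap → unchanged.
10:30 am–12:55 pm minus B → 10:30 am–10:50 am.
2:15 pm–2:40 pm: no B overlap → unchanged.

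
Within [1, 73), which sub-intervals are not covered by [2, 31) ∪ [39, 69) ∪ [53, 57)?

[1, 2) ∪ [31, 39) ∪ [69, 73)

The merged coverage is [2, 31), [39, 69).
Gaps within [1, 73): [1, 2), [31, 39), [69, 73).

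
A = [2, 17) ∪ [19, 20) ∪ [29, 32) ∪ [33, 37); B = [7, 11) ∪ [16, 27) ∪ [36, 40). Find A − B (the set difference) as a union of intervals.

[2, 7) ∪ [11, 16) ∪ [29, 32) ∪ [33, 36)

[2, 17) with B removed leaves [2, 7), [11, 16).
[19, 20) lies entirely inside B → drops out.
[29, 32) is untouched.
[33, 37) with B removed leaves [33, 36).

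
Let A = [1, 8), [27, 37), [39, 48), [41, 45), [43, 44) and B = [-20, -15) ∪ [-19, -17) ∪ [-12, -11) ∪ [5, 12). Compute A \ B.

[1, 5) ∪ [27, 37) ∪ [39, 48)

First set merges to [1, 8), [27, 37), [39, 48).
Second set merges to [-20, -15), [-12, -11), [5, 12).
[1, 8) minus B → [1, 5).
[27, 37): no B overlap → unchanged.
[39, 48): no B overlap → unchanged.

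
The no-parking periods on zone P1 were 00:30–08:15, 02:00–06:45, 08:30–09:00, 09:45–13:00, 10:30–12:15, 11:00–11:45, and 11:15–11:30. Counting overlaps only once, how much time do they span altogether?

11 h 30 min

Merged: 00:30-08:15, 08:30-09:00, 09:45-13:00.
Lengths: 7 h 45 min + 30 min + 3 h 15 min = 11 h 30 min.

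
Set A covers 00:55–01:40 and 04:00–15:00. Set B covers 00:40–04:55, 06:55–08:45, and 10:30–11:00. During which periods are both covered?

00:55-01:40 ∩ B → 00:55-01:40.
04:00-15:00 ∩ B → 04:00-04:55, 06:55-08:45, 10:30-11:00.

00:55-01:40, 04:00-04:55, 06:55-08:45, 10:30-11:00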